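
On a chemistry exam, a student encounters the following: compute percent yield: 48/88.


% yield = actual/theoretical × 100
= 48/88 × 100
= 54.55%

54.55%


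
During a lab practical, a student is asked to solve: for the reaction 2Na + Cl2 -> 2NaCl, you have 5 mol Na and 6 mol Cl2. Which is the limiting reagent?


Mole ratio available / coefficient:
  Na: 5/2 = 2.500
  Cl2: 6/1 = 6.000
Smaller ratio is limiting.

Na


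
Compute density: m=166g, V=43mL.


ρ = mass/volume
= 166/43
= 3.86 g/mL

3.86 g/mL


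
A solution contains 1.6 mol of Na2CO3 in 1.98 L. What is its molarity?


M = n/V = 1.6/1.98 = 0.808 mol/L

0.808 M


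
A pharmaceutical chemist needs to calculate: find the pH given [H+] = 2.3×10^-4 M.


pH = -log10([H+]) = -log10(2.3×10^-4)
= 4 - log10(2.3)
= 4 - 0.36
= 3.64

3.64


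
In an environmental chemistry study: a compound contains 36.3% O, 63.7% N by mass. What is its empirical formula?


Assume 100 g sample. Moles of each element:
  O: 36.3/16.0 = 2.269 mol
  N: 63.7/14.01 = 4.547 mol
Divide by smallest (2.269):
  O: 2.269/2.269 = 1.0
  N: 4.547/2.269 = 2.0
Empirical formula: N2O

N2O


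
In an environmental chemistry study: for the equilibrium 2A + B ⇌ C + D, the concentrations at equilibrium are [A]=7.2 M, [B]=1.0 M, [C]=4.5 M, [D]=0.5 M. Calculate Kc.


Kc = [C][D]/([A]^2[B])
= (4.5^1 × 0.5^1)/(7.2^2 × 1.0^1)
= 2.25/51.84
= 0.04340

0.04340


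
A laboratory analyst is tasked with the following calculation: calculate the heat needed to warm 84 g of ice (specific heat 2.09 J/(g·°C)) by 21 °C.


q = mcΔT = 84 × 2.09 × 21
= 3686.76 J

3686.76 J


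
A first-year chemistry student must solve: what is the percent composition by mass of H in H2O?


M(H2O) = 2×1.008 + 1×16.0 = 18.016 g/mol
Mass of H = 2 × 1.008 = 2.016 g/mol
% H = 2.016/18.016 × 100 = 11.19%

11.19%


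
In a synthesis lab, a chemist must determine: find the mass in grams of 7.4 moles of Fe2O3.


M(Fe2O3) = 159.7 g/mol
mass = n × M = 7.4 × 159.7 = 1181.78 g

1181.78 g


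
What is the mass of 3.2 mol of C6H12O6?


M(C6H12O6) = 180.16 g/mol
mass = n × M = 3.2 × 180.16 = 576.51 g

576.51 g


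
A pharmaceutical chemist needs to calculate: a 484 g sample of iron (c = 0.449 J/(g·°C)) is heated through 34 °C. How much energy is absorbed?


q = mcΔT = 484 × 0.449 × 34
= 7388.74 J

7388.74 J


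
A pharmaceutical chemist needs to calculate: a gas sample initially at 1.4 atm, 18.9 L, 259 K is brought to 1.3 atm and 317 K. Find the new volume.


P1V1/T1 = P2V2/T2
V2 = P1V1T2/(T1P2)
= 1.4×18.9×317/(259×1.3)
= 24.912 L

24.912 L


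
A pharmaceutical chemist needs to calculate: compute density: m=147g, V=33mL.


ρ = mass/volume
= 147/33
= 4.455 g/mL

4.455 g/mL


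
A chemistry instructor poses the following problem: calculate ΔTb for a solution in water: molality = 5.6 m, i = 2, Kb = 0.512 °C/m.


ΔTb = Kb × m × i
= 0.512 × 5.6 × 2
= 5.7344 °C

5.7344 °C


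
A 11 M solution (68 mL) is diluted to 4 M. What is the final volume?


C1V1 = C2V2
11 × 68 = 4 × V2
V2 = 748/4 = 187.0 mL

187.0 mL


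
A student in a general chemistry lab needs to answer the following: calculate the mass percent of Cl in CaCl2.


M(CaCl2) = 1×40.08 + 2×35.45 = 110.98 g/mol
Mass of Cl = 2 × 35.45 = 70.90 g/mol
% Cl = 70.90/110.98 × 100 = 63.89%

63.89%


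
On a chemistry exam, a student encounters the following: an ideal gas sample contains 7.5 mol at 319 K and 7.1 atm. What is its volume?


PV = nRT  (R = 0.08206 L·atm/(mol·K))
V = nRT/P = 7.5×0.08206×319/7.1
= 27.652 L

27.652 L


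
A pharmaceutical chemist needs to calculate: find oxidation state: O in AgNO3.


O is usually -2
Oxidation number: -2

-2


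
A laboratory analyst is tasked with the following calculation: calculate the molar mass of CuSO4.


M(CuSO4) = 1×63.55 + 1×32.07 + 4×16.0
= 63.55 + 32.07 + 64.0
= 159.62 g/mol

159.62 g/mol


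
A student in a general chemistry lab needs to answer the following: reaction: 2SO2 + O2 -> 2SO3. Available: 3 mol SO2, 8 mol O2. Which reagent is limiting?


Mole ratio available / coefficient:
  SO2: 3/2 = 1.500
  O2: 8/1 = 8.000
Smaller ratio is limiting.

SO2


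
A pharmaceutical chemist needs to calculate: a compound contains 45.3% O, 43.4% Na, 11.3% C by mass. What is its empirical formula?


Assume 100 g sample. Moles of each element:
  O: 45.3/16.0 = 2.831 mol
  Na: 43.4/22.99 = 1.888 mol
  C: 11.3/12.01 = 0.941 mol
Divide by smallest (0.941):
  O: 2.831/0.941 = 3.01
  Na: 1.888/0.941 = 2.01
  C: 0.941/0.941 = 1.0
Empirical formula: Na2CO3

Na2CO3


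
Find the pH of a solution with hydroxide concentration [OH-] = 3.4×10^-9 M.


pOH = -log10([OH-]) = -log10(3.4×10^-9)
= 9 - log10(3.4) = 8.47
pH = 14 - pOH = 14 - 8.47 = 5.53

5.53


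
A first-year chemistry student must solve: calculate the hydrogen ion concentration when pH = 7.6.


[H+] = 10^(-pH) = 10^(-7.6)
= 2.51×10^-8 M

2.51×10^-8 M


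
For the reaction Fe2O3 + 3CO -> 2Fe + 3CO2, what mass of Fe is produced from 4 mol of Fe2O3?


Mole ratio Fe:Fe2O3 = 2:1
n(Fe) = 4 × 2/1 = 8.000 mol
mass = 8.000 × 55.85 = 446.8 g

446.8 g


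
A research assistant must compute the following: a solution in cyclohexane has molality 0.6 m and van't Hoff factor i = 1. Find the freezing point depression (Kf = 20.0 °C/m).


ΔTf = Kf × m × i
= 20.0 × 0.6 × 1
= 12.0 °C

12.0 °C


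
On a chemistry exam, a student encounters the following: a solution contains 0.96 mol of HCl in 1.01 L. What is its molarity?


M = n/V = 0.96/1.01 = 0.950 mol/L

0.950 M


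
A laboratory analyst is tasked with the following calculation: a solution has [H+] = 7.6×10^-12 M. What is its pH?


pH = -log10([H+]) = -log10(7.6×10^-12)
= 12 - log10(7.6)
= 12 - 0.88
= 11.12

11.12


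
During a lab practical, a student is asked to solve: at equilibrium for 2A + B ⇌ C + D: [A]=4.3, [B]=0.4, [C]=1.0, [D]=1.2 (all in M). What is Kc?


Kc = [C][D]/([A]^2[B])
= (1.0^1 × 1.2^1)/(4.3^2 × 0.4^1)
= 1.2/7.396
= 0.1622

0.1622


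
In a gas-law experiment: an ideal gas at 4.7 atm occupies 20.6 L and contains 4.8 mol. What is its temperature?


PV = nRT  (R = 0.08206 L·atm/(mol·K))
T = PV/(nR) = 4.7×20.6/(4.8×0.08206)
= 96.82/0.393888
= 245.81 K

245.81 K


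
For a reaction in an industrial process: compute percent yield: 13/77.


% yield = actual/theoretical × 100
= 13/77 × 100
= 16.88%

16.88%


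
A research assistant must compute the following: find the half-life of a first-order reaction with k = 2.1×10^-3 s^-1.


t½ = ln2/k = 0.693147/(2.1×10^-3 s^-1)
= 330.1 s

330.1 s


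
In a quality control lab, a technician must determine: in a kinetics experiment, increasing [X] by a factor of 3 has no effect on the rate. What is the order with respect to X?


rate ∝ [X]^n
rate ∝ [X]^0
Order in X: 0

0


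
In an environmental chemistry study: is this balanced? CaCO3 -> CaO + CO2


Equation: CaCO3 -> CaO + CO2
Check atoms: C: 1=1, Ca: 1=1, O: 3=3
Balanced

Yes, balanced


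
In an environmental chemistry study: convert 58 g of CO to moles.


M(CO) = 28.01 g/mol
n = mass/M = 58/28.01 = 2.0707 mol

2.0707 mol


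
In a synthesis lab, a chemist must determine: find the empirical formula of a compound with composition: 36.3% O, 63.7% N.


Assume 100 g sample. Moles of each element:
  O: 36.3/16.0 = 2.269 mol
  N: 63.7/14.01 = 4.547 mol
Divide by smallest (2.269):
  O: 2.269/2.269 = 1.0
  N: 4.547/2.269 = 2.0
Empirical formula: N2O

N2O


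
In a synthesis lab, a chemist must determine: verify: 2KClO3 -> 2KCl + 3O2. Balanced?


Equation: 2KClO3 -> 2KCl + 3O2
Check atoms: Cl: 2=2, K: 2=2, O: 6=6
Balanced

Yes, balanced


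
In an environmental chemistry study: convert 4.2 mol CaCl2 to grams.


M(CaCl2) = 110.98 g/mol
mass = n × M = 4.2 × 110.98 = 466.12 g

466.12 g


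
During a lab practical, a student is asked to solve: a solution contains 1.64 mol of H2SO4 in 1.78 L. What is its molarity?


M = n/V = 1.64/1.78 = 0.921 mol/L

0.921 M


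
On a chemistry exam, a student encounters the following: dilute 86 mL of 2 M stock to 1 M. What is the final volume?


C1V1 = C2V2
2 × 86 = 1 × V2
V2 = 172/1 = 172.0 mL

172.0 mL


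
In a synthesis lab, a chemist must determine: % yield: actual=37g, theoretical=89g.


% yield = actual/theoretical × 100
= 37/89 × 100
= 41.57%

41.57%


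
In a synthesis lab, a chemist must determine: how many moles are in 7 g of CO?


M(CO) = 28.01 g/mol
n = mass/M = 7/28.01 = 0.2499 mol

0.2499 mol


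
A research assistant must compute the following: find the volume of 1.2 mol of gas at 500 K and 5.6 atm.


PV = nRT  (R = 0.08206 L·atm/(mol·K))
V = nRT/P = 1.2×0.08206×500/5.6
= 8.792 L

8.792 L


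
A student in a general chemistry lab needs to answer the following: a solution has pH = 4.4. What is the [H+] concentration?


[H+] = 10^(-pH) = 10^(-4.4)
= 3.98×10^-5 M

3.98×10^-5 M


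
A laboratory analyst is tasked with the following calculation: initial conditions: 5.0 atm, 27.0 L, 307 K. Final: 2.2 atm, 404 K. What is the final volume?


P1V1/T1 = P2V2/T2
V2 = P1V1T2/(T1P2)
= 5.0×27.0×404/(307×2.2)
= 80.752 L

80.752 L


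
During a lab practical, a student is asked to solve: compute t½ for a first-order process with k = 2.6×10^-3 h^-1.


t½ = ln2/k = 0.693147/(2.6×10^-3 h^-1)
= 266.6 h

266.6 h


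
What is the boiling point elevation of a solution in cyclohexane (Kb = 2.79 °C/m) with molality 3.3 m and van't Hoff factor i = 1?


ΔTb = Kb × m × i
= 2.79 × 3.3 × 1
= 9.207 °C

9.207 °C


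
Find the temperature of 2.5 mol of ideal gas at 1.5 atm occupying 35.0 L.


PV = nRT  (R = 0.08206 L·atm/(mol·K))
T = PV/(nR) = 1.5×35.0/(2.5×0.08206)
= 52.50/0.205150
= 255.91 K

255.91 K


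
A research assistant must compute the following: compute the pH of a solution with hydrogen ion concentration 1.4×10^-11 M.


pH = -log10([H+]) = -log10(1.4×10^-11)
= 11 - log10(1.4)
= 11 - 0.15
= 10.85

10.85


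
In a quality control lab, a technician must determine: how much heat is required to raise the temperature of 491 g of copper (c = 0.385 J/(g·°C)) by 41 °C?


q = mcΔT = 491 × 0.385 × 41
= 7750.44 J

7750.44 J


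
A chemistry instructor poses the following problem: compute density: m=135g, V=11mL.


ρ = mass/volume
= 135/11
= 12.273 g/mL

12.273 g/mL


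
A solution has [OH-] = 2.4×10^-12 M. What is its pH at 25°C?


pOH = -log10([OH-]) = -log10(2.4×10^-12)
= 12 - log10(2.4) = 11.62
pH = 14 - pOH = 14 - 11.62 = 2.38

2.38


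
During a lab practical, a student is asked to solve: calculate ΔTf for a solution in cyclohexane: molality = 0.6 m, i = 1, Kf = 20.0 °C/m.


ΔTf = Kf × m × i
= 20.0 × 0.6 × 1
= 12.0 °C

12.0 °C


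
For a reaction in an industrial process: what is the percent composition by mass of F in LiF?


M(LiF) = 1×6.94 + 1×19.0 = 25.94 g/mol
Mass of F = 1 × 19.0 = 19.00 g/mol
% F = 19.00/25.94 × 100 = 73.25%

73.25%


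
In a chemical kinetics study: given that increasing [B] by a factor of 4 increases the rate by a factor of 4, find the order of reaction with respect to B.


rate ∝ [B]^n
4^n = 4 → n = 1
Order in B: 1

1


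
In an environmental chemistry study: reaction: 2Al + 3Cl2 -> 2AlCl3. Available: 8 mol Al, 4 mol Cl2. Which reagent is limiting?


Mole ratio available / coefficient:
  Al: 8/2 = 4.000
  Cl2: 4/3 = 1.333
Smaller ratio is limiting.

Cl2


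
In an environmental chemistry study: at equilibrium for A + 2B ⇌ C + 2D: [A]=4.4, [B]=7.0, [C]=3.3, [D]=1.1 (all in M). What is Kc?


Kc = [C][D]^2/([A][B]^2)
= (3.3^1 × 1.1^2)/(4.4^1 × 7.0^2)
= 3.993/215.6
= 0.01852

0.01852


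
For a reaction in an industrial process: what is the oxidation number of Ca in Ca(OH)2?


Group 2 metal: +2
Oxidation number: +2

+2


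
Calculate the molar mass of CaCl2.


M(CaCl2) = 1×40.08 + 2×35.45
= 40.08 + 70.9
= 110.98 g/mol

110.98 g/mol


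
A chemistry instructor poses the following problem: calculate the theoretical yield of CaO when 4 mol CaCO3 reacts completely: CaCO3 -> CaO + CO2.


Mole ratio CaO:CaCO3 = 1:1
n(CaO) = 4 × 1/1 = 4.000 mol
mass = 4.000 × 56.08 = 224.32 g

224.32 g


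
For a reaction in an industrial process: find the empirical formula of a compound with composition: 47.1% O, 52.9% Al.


Assume 100 g sample. Moles of each element:
  O: 47.1/16.0 = 2.944 mol
  Al: 52.9/26.98 = 1.961 mol
Divide by smallest (1.961):
  O: 2.944/1.961 = 1.5
  Al: 1.961/1.961 = 1.0
Multiply all ratios by 2 to obtain whole numbers.
Empirical formula: Al2O3

Al2O3


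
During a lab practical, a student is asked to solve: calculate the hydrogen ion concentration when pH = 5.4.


[H+] = 10^(-pH) = 10^(-5.4)
= 3.98×10^-6 M

3.98×10^-6 M


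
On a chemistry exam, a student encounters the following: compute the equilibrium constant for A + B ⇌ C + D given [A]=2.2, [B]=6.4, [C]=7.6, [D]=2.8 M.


Kc = [C][D]/([A][B])
= (7.6^1 × 2.8^1)/(2.2^1 × 6.4^1)
= 21.28/14.08
= 1.511

1.511


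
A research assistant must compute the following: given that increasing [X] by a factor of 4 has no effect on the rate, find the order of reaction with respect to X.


rate ∝ [X]^n
rate ∝ [X]^0
Order in X: 0

0


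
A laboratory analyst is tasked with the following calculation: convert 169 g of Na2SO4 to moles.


M(Na2SO4) = 142.05 g/mol
n = mass/M = 169/142.05 = 1.1897 mol

1.1897 mol


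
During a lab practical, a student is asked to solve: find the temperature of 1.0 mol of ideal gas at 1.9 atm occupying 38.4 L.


PV = nRT  (R = 0.08206 L·atm/(mol·K))
T = PV/(nR) = 1.9×38.4/(1.0×0.08206)
= 72.96/0.082060
= 889.11 K

889.11 K


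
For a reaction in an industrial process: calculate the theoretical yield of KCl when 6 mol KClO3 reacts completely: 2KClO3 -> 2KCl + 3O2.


Mole ratio KCl:KClO3 = 2:2
n(KCl) = 6 × 2/2 = 6.000 mol
mass = 6.000 × 74.55 = 447.3 g

447.3 g


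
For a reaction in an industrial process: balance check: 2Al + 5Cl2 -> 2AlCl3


Equation: 2Al + 5Cl2 -> 2AlCl3
Check atoms: Al: 2=2, Cl: 10≠6
Not balanced

No, not balanced


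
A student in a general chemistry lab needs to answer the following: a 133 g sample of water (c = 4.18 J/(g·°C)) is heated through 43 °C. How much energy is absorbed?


q = mcΔT = 133 × 4.18 × 43
= 23905.42 J

23905.42 J


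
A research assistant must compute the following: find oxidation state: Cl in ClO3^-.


x + 3(-2) = -1, so x = +5
Oxidation number: +5

+5


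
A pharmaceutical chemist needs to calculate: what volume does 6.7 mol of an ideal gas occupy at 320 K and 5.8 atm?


PV = nRT  (R = 0.08206 L·atm/(mol·K))
V = nRT/P = 6.7×0.08206×320/5.8
= 30.334 L

30.334 L


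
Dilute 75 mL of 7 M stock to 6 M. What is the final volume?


C1V1 = C2V2
7 × 75 = 6 × V2
V2 = 525/6 = 87.5 mL

87.5 mL


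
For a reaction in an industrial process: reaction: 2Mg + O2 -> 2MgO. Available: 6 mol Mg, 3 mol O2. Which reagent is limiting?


Mole ratio available / coefficient:
  Mg: 6/2 = 3.000
  O2: 3/1 = 3.000
Smaller ratio is limiting.

neither (stoichiometric); Mg and O2 are fully consumed


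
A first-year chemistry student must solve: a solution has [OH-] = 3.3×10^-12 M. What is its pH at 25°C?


pOH = -log10([OH-]) = -log10(3.3×10^-12)
= 12 - log10(3.3) = 11.48
pH = 14 - pOH = 14 - 11.48 = 2.52

2.52


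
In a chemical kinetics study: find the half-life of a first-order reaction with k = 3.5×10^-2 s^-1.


t½ = ln2/k = 0.693147/(3.5×10^-2 s^-1)
= 19.80 s

19.80 s


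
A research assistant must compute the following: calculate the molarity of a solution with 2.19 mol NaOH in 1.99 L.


M = n/V = 2.19/1.99 = 1.101 mol/L

1.101 M


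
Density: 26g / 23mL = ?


ρ = mass/volume
= 26/23
= 1.13 g/mL

1.13 g/mL


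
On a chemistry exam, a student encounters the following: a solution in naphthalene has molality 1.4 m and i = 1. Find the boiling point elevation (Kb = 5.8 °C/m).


ΔTb = Kb × m × i
= 5.8 × 1.4 × 1
= 8.12 °C

8.12 °C


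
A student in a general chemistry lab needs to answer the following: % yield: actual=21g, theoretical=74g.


% yield = actual/theoretical × 100
= 21/74 × 100
= 28.38%

28.38%


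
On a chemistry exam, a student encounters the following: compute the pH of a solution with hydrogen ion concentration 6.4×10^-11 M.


pH = -log10([H+]) = -log10(6.4×10^-11)
= 11 - log10(6.4)
= 11 - 0.81
= 10.19

10.19


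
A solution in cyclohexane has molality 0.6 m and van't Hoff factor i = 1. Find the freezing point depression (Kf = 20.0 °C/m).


ΔTf = Kf × m × i
= 20.0 × 0.6 × 1
= 12.0 °C

12.0 °C


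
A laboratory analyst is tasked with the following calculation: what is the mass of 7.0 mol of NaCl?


M(NaCl) = 58.44 g/mol
mass = n × M = 7.0 × 58.44 = 409.08 g

409.08 g


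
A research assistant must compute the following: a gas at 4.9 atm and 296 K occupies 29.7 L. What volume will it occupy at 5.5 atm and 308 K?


P1V1/T1 = P2V2/T2
V2 = P1V1T2/(T1P2)
= 4.9×29.7×308/(296×5.5)
= 27.533 L

27.533 L


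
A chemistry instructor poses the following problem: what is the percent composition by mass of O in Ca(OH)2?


M(Ca(OH)2) = 1×40.08 + 2×16.0 + 2×1.008 = 74.096 g/mol
Mass of O = 2 × 16.0 = 32.00 g/mol
% O = 32.00/74.096 × 100 = 43.19%

43.19%


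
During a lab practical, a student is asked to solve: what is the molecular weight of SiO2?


M(SiO2) = 1×28.09 + 2×16.0
= 28.09 + 32.0
= 60.09 g/mol

60.09 g/mol


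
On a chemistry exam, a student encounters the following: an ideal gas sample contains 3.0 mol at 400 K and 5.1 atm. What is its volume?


PV = nRT  (R = 0.08206 L·atm/(mol·K))
V = nRT/P = 3.0×0.08206×400/5.1
= 19.308 L

19.308 L


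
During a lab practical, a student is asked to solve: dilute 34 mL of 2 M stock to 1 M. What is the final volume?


C1V1 = C2V2
2 × 34 = 1 × V2
V2 = 68/1 = 68.0 mL

68.0 mL


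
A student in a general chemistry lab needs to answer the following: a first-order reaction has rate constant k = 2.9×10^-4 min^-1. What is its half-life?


t½ = ln2/k = 0.693147/(2.9×10^-4 min^-1)
= 2390 min

2390 min


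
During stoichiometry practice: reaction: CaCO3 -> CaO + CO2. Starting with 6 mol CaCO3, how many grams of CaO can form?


Mole ratio CaO:CaCO3 = 1:1
n(CaO) = 6 × 1/1 = 6.000 mol
mass = 6.000 × 56.08 = 336.48 g

336.48 g


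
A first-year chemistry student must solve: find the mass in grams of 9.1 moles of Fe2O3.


M(Fe2O3) = 159.7 g/mol
mass = n × M = 9.1 × 159.7 = 1453.27 g

1453.27 g


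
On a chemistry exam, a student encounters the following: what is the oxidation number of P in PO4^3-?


x + 4(-2) = -3, so x = +5
Oxidation number: +5

+5


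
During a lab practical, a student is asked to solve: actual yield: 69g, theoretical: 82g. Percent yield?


% yield = actual/theoretical × 100
= 69/82 × 100
= 84.15%

84.15%


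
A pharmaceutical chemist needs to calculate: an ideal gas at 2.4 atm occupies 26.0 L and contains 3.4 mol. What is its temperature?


PV = nRT  (R = 0.08206 L·atm/(mol·K))
T = PV/(nR) = 2.4×26.0/(3.4×0.08206)
= 62.40/0.279004
= 223.65 K

223.65 K


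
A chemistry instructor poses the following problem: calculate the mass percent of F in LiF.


M(LiF) = 1×6.94 + 1×19.0 = 25.94 g/mol
Mass of F = 1 × 19.0 = 19.00 g/mol
% F = 19.00/25.94 × 100 = 73.25%

73.25%


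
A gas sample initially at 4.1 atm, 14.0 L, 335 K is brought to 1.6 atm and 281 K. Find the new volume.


P1V1/T1 = P2V2/T2
V2 = P1V1T2/(T1P2)
= 4.1×14.0×281/(335×1.6)
= 30.092 L

30.092 L


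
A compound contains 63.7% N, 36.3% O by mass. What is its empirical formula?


Assume 100 g sample. Moles of each element:
  N: 63.7/14.01 = 4.547 mol
  O: 36.3/16.0 = 2.269 mol
Divide by smallest (2.269):
  N: 4.547/2.269 = 2.0
  O: 2.269/2.269 = 1.0
Empirical formula: N2O

N2O


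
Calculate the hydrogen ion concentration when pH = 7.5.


[H+] = 10^(-pH) = 10^(-7.5)
= 3.16×10^-8 M

3.16×10^-8 M


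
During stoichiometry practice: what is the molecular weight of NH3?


M(NH3) = 1×14.01 + 3×1.008
= 14.01 + 3.02
= 17.03 g/mol

17.03 g/mol


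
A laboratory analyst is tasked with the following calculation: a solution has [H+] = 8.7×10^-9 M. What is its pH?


pH = -log10([H+]) = -log10(8.7×10^-9)
= 9 - log10(8.7)
= 9 - 0.94
= 8.06

8.06


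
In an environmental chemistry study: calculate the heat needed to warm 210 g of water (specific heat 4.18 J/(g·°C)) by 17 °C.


q = mcΔT = 210 × 4.18 × 17
= 14922.60 J

14922.60 J


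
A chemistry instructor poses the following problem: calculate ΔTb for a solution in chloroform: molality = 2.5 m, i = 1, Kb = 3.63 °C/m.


ΔTb = Kb × m × i
= 3.63 × 2.5 × 1
= 9.075 °C

9.075 °C


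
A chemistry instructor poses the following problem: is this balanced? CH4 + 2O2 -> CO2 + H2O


Equation: CH4 + 2O2 -> CO2 + H2O
Check atoms: C: 1=1, H: 4≠2, O: 4≠3
Not balanced

No, not balanced


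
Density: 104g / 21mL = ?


ρ = mass/volume
= 104/21
= 4.952 g/mL

4.952 g/mL


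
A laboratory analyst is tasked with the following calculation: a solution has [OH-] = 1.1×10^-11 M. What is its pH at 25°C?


pOH = -log10([OH-]) = -log10(1.1×10^-11)
= 11 - log10(1.1) = 10.96
pH = 14 - pOH = 14 - 10.96 = 3.04

3.04


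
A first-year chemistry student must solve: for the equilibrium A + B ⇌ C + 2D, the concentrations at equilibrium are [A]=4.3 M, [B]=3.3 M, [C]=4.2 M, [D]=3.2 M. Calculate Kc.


Kc = [C][D]^2/([A][B])
= (4.2^1 × 3.2^2)/(4.3^1 × 3.3^1)
= 43.008/14.19
= 3.031

3.031


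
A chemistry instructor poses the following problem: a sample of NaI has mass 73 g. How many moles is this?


M(NaI) = 149.89 g/mol
n = mass/M = 73/149.89 = 0.487 mol

0.487 mol


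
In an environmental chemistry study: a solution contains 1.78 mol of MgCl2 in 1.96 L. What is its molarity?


M = n/V = 1.78/1.96 = 0.908 mol/L

0.908 M


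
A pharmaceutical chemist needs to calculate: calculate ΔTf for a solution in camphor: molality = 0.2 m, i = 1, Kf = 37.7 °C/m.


ΔTf = Kf × m × i
= 37.7 × 0.2 × 1
= 7.54 °C

7.54 °C


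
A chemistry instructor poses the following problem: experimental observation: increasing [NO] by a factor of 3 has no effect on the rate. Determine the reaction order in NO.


rate ∝ [NO]^n
rate ∝ [NO]^0
Order in NO: 0

0


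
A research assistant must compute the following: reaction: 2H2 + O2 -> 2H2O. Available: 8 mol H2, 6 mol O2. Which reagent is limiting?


Mole ratio available / coefficient:
  H2: 8/2 = 4.000
  O2: 6/1 = 6.000
Smaller ratio is limiting.

H2


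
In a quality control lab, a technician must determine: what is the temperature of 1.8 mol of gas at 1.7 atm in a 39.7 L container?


PV = nRT  (R = 0.08206 L·atm/(mol·K))
T = PV/(nR) = 1.7×39.7/(1.8×0.08206)
= 67.49/0.147708
= 456.91 K

456.91 K


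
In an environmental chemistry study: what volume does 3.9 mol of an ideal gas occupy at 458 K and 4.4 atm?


PV = nRT  (R = 0.08206 L·atm/(mol·K))
V = nRT/P = 3.9×0.08206×458/4.4
= 33.313 L

33.313 L


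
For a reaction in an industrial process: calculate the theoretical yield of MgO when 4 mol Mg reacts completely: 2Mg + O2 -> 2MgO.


Mole ratio MgO:Mg = 2:2
n(MgO) = 4 × 2/2 = 4.000 mol
mass = 4.000 × 40.31 = 161.24 g

161.24 g


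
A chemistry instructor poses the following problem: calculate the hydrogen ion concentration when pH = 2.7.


[H+] = 10^(-pH) = 10^(-2.7)
= 2.0×10^-3 M

2.0×10^-3 M


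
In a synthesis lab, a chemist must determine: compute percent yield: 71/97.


% yield = actual/theoretical × 100
= 71/97 × 100
= 73.2%

73.2%


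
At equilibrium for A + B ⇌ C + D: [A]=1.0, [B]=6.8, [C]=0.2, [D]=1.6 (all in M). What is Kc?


Kc = [C][D]/([A][B])
= (0.2^1 × 1.6^1)/(1.0^1 × 6.8^1)
= 0.32/6.8
= 0.04706

0.04706


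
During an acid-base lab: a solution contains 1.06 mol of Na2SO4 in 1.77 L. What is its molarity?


M = n/V = 1.06/1.77 = 0.599 mol/L

0.599 M


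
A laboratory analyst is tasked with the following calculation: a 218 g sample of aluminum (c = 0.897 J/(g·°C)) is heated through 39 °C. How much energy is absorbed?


q = mcΔT = 218 × 0.897 × 39
= 7626.29 J

7626.29 J


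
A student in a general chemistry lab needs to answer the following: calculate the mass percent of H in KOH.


M(KOH) = 1×39.1 + 1×16.0 + 1×1.008 = 56.108 g/mol
Mass of H = 1 × 1.008 = 1.008 g/mol
% H = 1.008/56.108 × 100 = 1.80%

1.80%


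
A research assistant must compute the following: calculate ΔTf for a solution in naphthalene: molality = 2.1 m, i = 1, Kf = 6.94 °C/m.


ΔTf = Kf × m × i
= 6.94 × 2.1 × 1
= 14.574 °C

14.574 °C


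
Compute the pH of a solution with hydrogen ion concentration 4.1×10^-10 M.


pH = -log10([H+]) = -log10(4.1×10^-10)
= 10 - log10(4.1)
= 10 - 0.61
= 9.39

9.39


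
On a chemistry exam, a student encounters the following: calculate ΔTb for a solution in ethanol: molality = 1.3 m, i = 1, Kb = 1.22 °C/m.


ΔTb = Kb × m × i
= 1.22 × 1.3 × 1
= 1.586 °C

1.586 °C


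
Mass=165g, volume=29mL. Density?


ρ = mass/volume
= 165/29
= 5.69 g/mL

5.69 g/mL


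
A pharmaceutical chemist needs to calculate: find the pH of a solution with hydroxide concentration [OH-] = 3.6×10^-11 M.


pOH = -log10([OH-]) = -log10(3.6×10^-11)
= 11 - log10(3.6) = 10.44
pH = 14 - pOH = 14 - 10.44 = 3.56

3.56


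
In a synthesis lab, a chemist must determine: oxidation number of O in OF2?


F is always -1; 2(-1) + x = 0, so O = +2
Oxidation number: +2

+2


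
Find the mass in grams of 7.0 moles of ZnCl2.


M(ZnCl2) = 136.28 g/mol
mass = n × M = 7.0 × 136.28 = 953.96 g

953.96 g


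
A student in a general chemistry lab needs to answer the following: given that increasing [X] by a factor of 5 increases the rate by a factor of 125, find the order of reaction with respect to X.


rate ∝ [X]^n
5^n = 125 → n = 3
Order in X: 3

3


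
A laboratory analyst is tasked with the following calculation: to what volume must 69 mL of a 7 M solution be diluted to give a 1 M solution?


C1V1 = C2V2
7 × 69 = 1 × V2
V2 = 483/1 = 483.0 mL

483.0 mL


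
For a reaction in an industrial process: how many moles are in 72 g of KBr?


M(KBr) = 119.0 g/mol
n = mass/M = 72/119.0 = 0.605 mol

0.605 mol


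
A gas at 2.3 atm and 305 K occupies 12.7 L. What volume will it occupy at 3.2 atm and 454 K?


P1V1/T1 = P2V2/T2
V2 = P1V1T2/(T1P2)
= 2.3×12.7×454/(305×3.2)
= 13.587 L

13.587 L


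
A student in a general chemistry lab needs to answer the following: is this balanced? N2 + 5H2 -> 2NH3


Equation: N2 + 5H2 -> 2NH3
Check atoms: H: 10≠6, N: 2=2
Not balanced

No, not balanced


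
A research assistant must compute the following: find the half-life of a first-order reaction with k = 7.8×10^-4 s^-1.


t½ = ln2/k = 0.693147/(7.8×10^-4 s^-1)
= 888.7 s

888.7 s


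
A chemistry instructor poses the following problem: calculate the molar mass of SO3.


M(SO3) = 1×32.07 + 3×16.0
= 32.07 + 48.0
= 80.07 g/mol

80.07 g/mol


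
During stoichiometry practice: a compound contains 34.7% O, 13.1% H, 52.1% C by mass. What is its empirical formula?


Assume 100 g sample. Moles of each element:
  O: 34.7/16.0 = 2.169 mol
  H: 13.1/1.008 = 12.996 mol
  C: 52.1/12.01 = 4.338 mol
Divide by smallest (2.169):
  O: 2.169/2.169 = 1.0
  H: 12.996/2.169 = 5.99
  C: 4.338/2.169 = 2.0
Empirical formula: C2H6O

C2H6O


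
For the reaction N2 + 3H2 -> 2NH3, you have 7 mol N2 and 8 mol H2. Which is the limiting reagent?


Mole ratio available / coefficient:
  N2: 7/1 = 7.000
  H2: 8/3 = 2.667
Smaller ratio is limiting.

H2


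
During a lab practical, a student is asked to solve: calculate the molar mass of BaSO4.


M(BaSO4) = 1×137.33 + 1×32.07 + 4×16.0
= 137.33 + 32.07 + 64.0
= 233.4 g/mol

233.4 g/mol


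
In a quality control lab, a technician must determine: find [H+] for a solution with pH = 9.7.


[H+] = 10^(-pH) = 10^(-9.7)
= 2.0×10^-10 M

2.0×10^-10 M


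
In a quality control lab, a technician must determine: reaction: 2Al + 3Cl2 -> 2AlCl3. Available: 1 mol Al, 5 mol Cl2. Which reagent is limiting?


Mole ratio available / coefficient:
  Al: 1/2 = 0.500
  Cl2: 5/3 = 1.667
Smaller ratio is limiting.

Al


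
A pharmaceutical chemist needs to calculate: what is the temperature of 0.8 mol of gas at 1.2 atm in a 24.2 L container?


PV = nRT  (R = 0.08206 L·atm/(mol·K))
T = PV/(nR) = 1.2×24.2/(0.8×0.08206)
= 29.04/0.065648
= 442.36 K

442.36 K


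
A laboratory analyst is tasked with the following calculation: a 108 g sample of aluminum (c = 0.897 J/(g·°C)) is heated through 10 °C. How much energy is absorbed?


q = mcΔT = 108 × 0.897 × 10
= 968.76 J

968.76 J


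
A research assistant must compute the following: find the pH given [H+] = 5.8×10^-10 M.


pH = -log10([H+]) = -log10(5.8×10^-10)
= 10 - log10(5.8)
= 10 - 0.76
= 9.24

9.24


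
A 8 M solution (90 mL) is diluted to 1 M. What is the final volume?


C1V1 = C2V2
8 × 90 = 1 × V2
V2 = 720/1 = 720.0 mL

720.0 mL


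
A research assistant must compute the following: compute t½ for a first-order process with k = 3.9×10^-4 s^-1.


t½ = ln2/k = 0.693147/(3.9×10^-4 s^-1)
= 1777 s

1777 s


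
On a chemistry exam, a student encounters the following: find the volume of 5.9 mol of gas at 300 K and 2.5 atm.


PV = nRT  (R = 0.08206 L·atm/(mol·K))
V = nRT/P = 5.9×0.08206×300/2.5
= 58.098 L

58.098 L


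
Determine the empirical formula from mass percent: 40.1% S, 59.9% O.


Assume 100 g sample. Moles of each element:
  S: 40.1/32.07 = 1.25 mol
  O: 59.9/16.0 = 3.744 mol
Divide by smallest (1.25):
  S: 1.25/1.25 = 1.0
  O: 3.744/1.25 = 3.0
Empirical formula: SO3

SO3


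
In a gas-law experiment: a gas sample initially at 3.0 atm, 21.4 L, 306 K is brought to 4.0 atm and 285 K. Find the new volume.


P1V1/T1 = P2V2/T2
V2 = P1V1T2/(T1P2)
= 3.0×21.4×285/(306×4.0)
= 14.949 L

14.949 L


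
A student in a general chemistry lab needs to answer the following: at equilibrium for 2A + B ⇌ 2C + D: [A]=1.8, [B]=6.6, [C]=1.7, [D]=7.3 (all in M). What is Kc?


Kc = [C]^2[D]/([A]^2[B])
= (1.7^2 × 7.3^1)/(1.8^2 × 6.6^1)
= 21.097/21.384
= 0.9866

0.9866


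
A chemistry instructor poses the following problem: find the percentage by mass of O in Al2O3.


M(Al2O3) = 2×26.98 + 3×16.0 = 101.96 g/mol
Mass of O = 3 × 16.0 = 48.00 g/mol
% O = 48.00/101.96 × 100 = 47.08%

47.08%


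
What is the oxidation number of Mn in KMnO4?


(+1) + x + 4(-2) = 0, so x = +7
Oxidation number: +7

+7


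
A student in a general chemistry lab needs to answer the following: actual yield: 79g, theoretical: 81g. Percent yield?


% yield = actual/theoretical × 100
= 79/81 × 100
= 97.53%

97.53%


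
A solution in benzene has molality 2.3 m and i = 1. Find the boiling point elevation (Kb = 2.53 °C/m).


ΔTb = Kb × m × i
= 2.53 × 2.3 × 1
= 5.819 °C

5.819 °C


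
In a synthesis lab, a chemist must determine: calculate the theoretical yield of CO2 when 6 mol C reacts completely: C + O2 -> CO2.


Mole ratio CO2:C = 1:1
n(CO2) = 6 × 1/1 = 6.000 mol
mass = 6.000 × 44.01 = 264.06 g

264.06 g


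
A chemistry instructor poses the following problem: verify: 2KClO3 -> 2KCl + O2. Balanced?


Equation: 2KClO3 -> 2KCl + O2
Check atoms: Cl: 2=2, K: 2=2, O: 6≠2
Not balanced

No, not balanced


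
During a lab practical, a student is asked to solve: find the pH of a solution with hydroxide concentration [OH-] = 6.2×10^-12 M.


pOH = -log10([OH-]) = -log10(6.2×10^-12)
= 12 - log10(6.2) = 11.21
pH = 14 - pOH = 14 - 11.21 = 2.79

2.79


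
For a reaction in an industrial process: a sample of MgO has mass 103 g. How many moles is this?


M(MgO) = 40.31 g/mol
n = mass/M = 103/40.31 = 2.5552 mol

2.5552 mol


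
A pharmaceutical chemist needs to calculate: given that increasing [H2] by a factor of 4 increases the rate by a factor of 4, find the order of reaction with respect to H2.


rate ∝ [H2]^n
4^n = 4 → n = 1
Order in H2: 1

1


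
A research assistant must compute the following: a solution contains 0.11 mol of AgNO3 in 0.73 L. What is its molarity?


M = n/V = 0.11/0.73 = 0.151 mol/L

0.151 M


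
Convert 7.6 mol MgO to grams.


M(MgO) = 40.31 g/mol
mass = n × M = 7.6 × 40.31 = 306.36 g

306.36 g


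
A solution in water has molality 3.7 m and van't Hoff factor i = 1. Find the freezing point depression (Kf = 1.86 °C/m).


ΔTf = Kf × m × i
= 1.86 × 3.7 × 1
= 6.882 °C

6.882 °C


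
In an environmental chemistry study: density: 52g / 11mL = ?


ρ = mass/volume
= 52/11
= 4.727 g/mL

4.727 g/mL


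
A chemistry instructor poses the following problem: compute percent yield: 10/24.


% yield = actual/theoretical × 100
= 10/24 × 100
= 41.67%

41.67%


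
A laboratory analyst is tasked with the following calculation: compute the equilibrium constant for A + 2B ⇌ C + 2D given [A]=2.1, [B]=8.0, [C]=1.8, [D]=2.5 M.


Kc = [C][D]^2/([A][B]^2)
= (1.8^1 × 2.5^2)/(2.1^1 × 8.0^2)
= 11.25/134.4
= 0.08371

0.08371


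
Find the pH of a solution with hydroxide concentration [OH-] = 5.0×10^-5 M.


pOH = -log10([OH-]) = -log10(5.0×10^-5)
= 5 - log10(5.0) = 4.3
pH = 14 - pOH = 14 - 4.3 = 9.7

9.7


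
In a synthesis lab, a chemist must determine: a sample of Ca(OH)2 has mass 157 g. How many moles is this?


M(Ca(OH)2) = 74.1 g/mol
n = mass/M = 157/74.1 = 2.1188 mol

2.1188 mol


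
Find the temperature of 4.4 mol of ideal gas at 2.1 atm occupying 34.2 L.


PV = nRT  (R = 0.08206 L·atm/(mol·K))
T = PV/(nR) = 2.1×34.2/(4.4×0.08206)
= 71.82/0.361064
= 198.91 K

198.91 K


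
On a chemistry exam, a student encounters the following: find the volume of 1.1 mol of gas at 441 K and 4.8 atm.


PV = nRT  (R = 0.08206 L·atm/(mol·K))
V = nRT/P = 1.1×0.08206×441/4.8
= 8.293 L

8.293 L


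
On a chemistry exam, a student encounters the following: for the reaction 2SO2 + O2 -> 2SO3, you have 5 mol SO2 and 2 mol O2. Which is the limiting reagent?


Mole ratio available / coefficient:
  SO2: 5/2 = 2.500
  O2: 2/1 = 2.000
Smaller ratio is limiting.

O2


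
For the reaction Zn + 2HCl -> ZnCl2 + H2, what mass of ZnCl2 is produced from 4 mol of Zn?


Mole ratio ZnCl2:Zn = 1:1
n(ZnCl2) = 4 × 1/1 = 4.000 mol
mass = 4.000 × 136.28 = 545.12 g

545.12 g


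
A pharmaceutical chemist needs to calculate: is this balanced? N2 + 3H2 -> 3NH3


Equation: N2 + 3H2 -> 3NH3
Check atoms: H: 6≠9, N: 2≠3
Not balanced

No, not balanced


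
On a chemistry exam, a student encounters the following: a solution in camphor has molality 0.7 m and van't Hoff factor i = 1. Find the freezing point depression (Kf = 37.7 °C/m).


ΔTf = Kf × m × i
= 37.7 × 0.7 × 1
= 26.39 °C

26.39 °C


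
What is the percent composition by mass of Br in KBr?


M(KBr) = 1×39.1 + 1×79.9 = 119.00 g/mol
Mass of Br = 1 × 79.9 = 79.90 g/mol
% Br = 79.90/119.00 × 100 = 67.14%

67.14%


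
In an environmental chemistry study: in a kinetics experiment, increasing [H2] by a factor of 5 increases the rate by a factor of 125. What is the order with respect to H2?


rate ∝ [H2]^n
5^n = 125 → n = 3
Order in H2: 3

3


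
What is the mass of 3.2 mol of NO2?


M(NO2) = 46.01 g/mol
mass = n × M = 3.2 × 46.01 = 147.23 g

147.23 g


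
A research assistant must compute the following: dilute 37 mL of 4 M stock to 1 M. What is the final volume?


C1V1 = C2V2
4 × 37 = 1 × V2
V2 = 148/1 = 148.0 mL

148.0 mL


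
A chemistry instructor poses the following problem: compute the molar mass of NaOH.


M(NaOH) = 1×22.99 + 1×16.0 + 1×1.008
= 22.99 + 16.0 + 1.01
= 40.0 g/mol

40.0 g/mol


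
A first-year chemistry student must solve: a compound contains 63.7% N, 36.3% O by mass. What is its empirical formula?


Assume 100 g sample. Moles of each element:
  N: 63.7/14.01 = 4.547 mol
  O: 36.3/16.0 = 2.269 mol
Divide by smallest (2.269):
  N: 4.547/2.269 = 2.0
  O: 2.269/2.269 = 1.0
Empirical formula: N2O

N2O


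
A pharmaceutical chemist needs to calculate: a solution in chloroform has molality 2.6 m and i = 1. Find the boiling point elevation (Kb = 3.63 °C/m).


ΔTb = Kb × m × i
= 3.63 × 2.6 × 1
= 9.438 °C

9.438 °C


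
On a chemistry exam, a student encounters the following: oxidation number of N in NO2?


x + 2(-2) = 0, so x = +4
Oxidation number: +4

+4


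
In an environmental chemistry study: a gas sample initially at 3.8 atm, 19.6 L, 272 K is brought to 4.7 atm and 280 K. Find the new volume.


P1V1/T1 = P2V2/T2
V2 = P1V1T2/(T1P2)
= 3.8×19.6×280/(272×4.7)
= 16.313 L

16.313 L


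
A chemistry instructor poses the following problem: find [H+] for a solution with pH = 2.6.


[H+] = 10^(-pH) = 10^(-2.6)
= 2.51×10^-3 M

2.51×10^-3 M


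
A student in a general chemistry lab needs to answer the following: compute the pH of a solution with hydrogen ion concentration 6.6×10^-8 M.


pH = -log10([H+]) = -log10(6.6×10^-8)
= 8 - log10(6.6)
= 8 - 0.82
= 7.18

7.18


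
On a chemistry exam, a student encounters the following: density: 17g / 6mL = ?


ρ = mass/volume
= 17/6
= 2.833 g/mL

2.833 g/mL


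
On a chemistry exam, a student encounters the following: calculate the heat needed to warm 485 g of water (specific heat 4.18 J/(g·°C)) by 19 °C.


q = mcΔT = 485 × 4.18 × 19
= 38518.70 J

38518.70 J


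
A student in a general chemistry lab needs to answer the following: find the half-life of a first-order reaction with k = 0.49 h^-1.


t½ = ln2/k = 0.693147/(0.49 h^-1)
= 1.415 h

1.415 h


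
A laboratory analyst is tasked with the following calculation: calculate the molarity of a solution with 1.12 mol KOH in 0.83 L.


M = n/V = 1.12/0.83 = 1.349 mol/L

1.349 M


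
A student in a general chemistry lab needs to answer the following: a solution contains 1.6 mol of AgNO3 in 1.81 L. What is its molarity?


M = n/V = 1.6/1.81 = 0.884 mol/L

0.884 M


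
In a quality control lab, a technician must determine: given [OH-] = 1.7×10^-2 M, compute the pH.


pOH = -log10([OH-]) = -log10(1.7×10^-2)
= 2 - log10(1.7) = 1.77
pH = 14 - pOH = 14 - 1.77 = 12.23

12.23


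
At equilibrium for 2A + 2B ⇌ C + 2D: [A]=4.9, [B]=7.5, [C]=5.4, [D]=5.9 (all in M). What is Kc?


Kc = [C][D]^2/([A]^2[B]^2)
= (5.4^1 × 5.9^2)/(4.9^2 × 7.5^2)
= 187.974/1350.5625
= 0.1392

0.1392


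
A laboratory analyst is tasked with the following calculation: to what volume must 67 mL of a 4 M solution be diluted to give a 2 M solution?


C1V1 = C2V2
4 × 67 = 2 × V2
V2 = 268/2 = 134.0 mL

134.0 mL


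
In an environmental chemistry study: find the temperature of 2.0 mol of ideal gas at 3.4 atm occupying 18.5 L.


PV = nRT  (R = 0.08206 L·atm/(mol·K))
T = PV/(nR) = 3.4×18.5/(2.0×0.08206)
= 62.90/0.164120
= 383.26 K

383.26 K


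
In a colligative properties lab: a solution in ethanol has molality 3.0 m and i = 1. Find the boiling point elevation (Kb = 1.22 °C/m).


ΔTb = Kb × m × i
= 1.22 × 3.0 × 1
= 3.66 °C

3.66 °C


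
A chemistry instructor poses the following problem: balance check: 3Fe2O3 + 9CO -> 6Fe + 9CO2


Equation: 3Fe2O3 + 9CO -> 6Fe + 9CO2
Check atoms: C: 9=9, Fe: 6=6, O: 18=18
Balanced

Yes, balanced
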